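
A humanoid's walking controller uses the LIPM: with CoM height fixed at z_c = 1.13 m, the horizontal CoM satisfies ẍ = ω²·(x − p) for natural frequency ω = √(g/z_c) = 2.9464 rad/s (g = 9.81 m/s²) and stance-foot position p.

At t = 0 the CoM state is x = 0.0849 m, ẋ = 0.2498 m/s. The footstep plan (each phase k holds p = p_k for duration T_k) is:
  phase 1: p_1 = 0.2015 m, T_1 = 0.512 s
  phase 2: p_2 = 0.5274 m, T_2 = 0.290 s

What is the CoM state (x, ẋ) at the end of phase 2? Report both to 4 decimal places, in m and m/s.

x = -0.1034, ẋ = -1.3940

phase 1: p=0.2015, T=0.512, ωT=1.508557, cosh=2.370716, sinh=2.149487; start (x,ẋ)=(0.084900, 0.249800) → end (x,ẋ)=(0.107311, -0.146252)
phase 2: p=0.5274, T=0.290, ωT=0.854456, cosh=1.387805, sinh=0.962290; start (x,ẋ)=(0.107311, -0.146252) → end (x,ẋ)=(-0.103367, -1.394044)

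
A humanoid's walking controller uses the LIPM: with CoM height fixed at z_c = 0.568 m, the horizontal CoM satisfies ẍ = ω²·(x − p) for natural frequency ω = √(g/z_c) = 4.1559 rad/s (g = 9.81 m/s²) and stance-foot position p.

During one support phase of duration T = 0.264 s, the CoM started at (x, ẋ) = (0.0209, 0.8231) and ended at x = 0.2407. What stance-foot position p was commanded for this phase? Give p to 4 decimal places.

p = 0.0868

ωT = 4.1559·0.264 = 1.097158; cosh(ωT) = 1.664729, sinh(ωT) = 1.330910
x(T) = p + (x₀−p)·cosh(ωT) + (ẋ₀/ω)·sinh(ωT) ⇒ p·(1 − cosh) = x(T) − x₀·cosh − (ẋ₀/ω)·sinh
numerator   = 0.2407 − (0.0209)·1.664729 − (0.8231/4.1559)·1.330910 = -0.057687
denominator = 1 − 1.664729 = -0.664729
p = -0.057687 / -0.664729 = 0.0868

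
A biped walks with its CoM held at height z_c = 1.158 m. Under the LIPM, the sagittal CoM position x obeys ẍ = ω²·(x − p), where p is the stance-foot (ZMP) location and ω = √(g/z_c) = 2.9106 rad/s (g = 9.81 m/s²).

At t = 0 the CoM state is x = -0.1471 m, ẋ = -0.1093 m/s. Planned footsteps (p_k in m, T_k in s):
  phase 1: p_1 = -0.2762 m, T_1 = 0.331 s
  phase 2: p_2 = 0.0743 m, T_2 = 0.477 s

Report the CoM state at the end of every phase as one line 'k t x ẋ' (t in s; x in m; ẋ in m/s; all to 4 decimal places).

phase 1: p=-0.2762, T=0.331, ωT=0.963409, cosh=1.501102, sinh=1.119512; start (x,ẋ)=(-0.147100, -0.109300) → end (x,ẋ)=(-0.124448, 0.256596)
phase 2: p=0.0743, T=0.477, ωT=1.388356, cosh=2.128870, sinh=1.879385; start (x,ẋ)=(-0.124448, 0.256596) → end (x,ẋ)=(-0.183124, -0.540921)

1 0.3310 -0.1244 0.2566
2 0.8080 -0.1831 -0.5409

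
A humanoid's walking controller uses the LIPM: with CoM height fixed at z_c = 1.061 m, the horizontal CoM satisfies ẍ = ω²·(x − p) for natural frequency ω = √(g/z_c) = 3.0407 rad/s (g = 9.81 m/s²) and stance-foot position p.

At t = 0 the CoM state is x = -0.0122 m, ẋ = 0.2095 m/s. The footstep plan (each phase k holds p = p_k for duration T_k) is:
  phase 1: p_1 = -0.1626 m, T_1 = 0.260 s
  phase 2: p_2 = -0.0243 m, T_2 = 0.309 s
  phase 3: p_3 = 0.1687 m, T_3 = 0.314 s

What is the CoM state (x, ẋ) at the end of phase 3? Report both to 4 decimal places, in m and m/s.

phase 1: p=-0.1626, T=0.260, ωT=0.790582, cosh=1.329130, sinh=0.875549; start (x,ẋ)=(-0.012200, 0.209500) → end (x,ẋ)=(0.097625, 0.678860)
phase 2: p=-0.0243, T=0.309, ωT=0.939576, cosh=1.474845, sinh=1.084052; start (x,ẋ)=(0.097625, 0.678860) → end (x,ẋ)=(0.397544, 1.403113)
phase 3: p=0.1687, T=0.314, ωT=0.954780, cosh=1.491498, sinh=1.106601; start (x,ẋ)=(0.397544, 1.403113) → end (x,ẋ)=(1.020654, 2.862763)

x = 1.0207, ẋ = 2.8628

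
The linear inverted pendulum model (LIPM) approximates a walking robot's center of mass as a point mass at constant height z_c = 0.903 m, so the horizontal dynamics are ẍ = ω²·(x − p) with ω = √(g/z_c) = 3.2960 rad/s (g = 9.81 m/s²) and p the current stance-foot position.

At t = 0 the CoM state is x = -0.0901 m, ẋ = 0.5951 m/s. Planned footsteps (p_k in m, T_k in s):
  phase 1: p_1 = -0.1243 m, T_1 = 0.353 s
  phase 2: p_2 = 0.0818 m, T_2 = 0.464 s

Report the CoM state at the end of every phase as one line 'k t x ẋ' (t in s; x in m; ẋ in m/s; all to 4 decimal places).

1 0.3530 0.1966 1.2082
2 0.8170 1.1652 3.7509

phase 1: p=-0.1243, T=0.353, ωT=1.163488, cosh=1.756737, sinh=1.444342; start (x,ẋ)=(-0.090100, 0.595100) → end (x,ẋ)=(0.196560, 1.208245)
phase 2: p=0.0818, T=0.464, ωT=1.529344, cosh=2.415913, sinh=2.199235; start (x,ẋ)=(0.196560, 1.208245) → end (x,ẋ)=(1.165243, 3.750870)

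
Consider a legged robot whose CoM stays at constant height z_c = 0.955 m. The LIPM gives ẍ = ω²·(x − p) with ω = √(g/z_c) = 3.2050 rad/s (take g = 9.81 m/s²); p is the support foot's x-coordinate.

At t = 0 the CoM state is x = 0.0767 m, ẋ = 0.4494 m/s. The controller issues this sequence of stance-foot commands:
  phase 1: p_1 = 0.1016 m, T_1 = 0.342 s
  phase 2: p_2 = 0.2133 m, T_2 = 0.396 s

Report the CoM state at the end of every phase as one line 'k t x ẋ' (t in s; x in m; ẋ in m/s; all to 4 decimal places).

phase 1: p=0.1016, T=0.342, ωT=1.096110, cosh=1.663335, sinh=1.329167; start (x,ẋ)=(0.076700, 0.449400) → end (x,ẋ)=(0.246557, 0.641429)
phase 2: p=0.2133, T=0.396, ωT=1.269180, cosh=1.919498, sinh=1.638436; start (x,ẋ)=(0.246557, 0.641429) → end (x,ẋ)=(0.605043, 1.405859)

1 0.3420 0.2466 0.6414
2 0.7380 0.6050 1.4059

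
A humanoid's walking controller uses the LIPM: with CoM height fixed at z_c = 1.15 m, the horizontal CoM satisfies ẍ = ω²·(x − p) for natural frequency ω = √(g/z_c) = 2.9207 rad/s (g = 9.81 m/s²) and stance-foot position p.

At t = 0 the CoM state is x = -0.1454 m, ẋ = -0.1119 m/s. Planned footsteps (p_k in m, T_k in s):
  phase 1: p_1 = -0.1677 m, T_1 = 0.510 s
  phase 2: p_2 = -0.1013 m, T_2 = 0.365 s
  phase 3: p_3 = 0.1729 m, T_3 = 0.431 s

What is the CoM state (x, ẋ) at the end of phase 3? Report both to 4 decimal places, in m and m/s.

phase 1: p=-0.1677, T=0.510, ωT=1.489557, cosh=2.330301, sinh=2.104829; start (x,ẋ)=(-0.145400, -0.111900) → end (x,ẋ)=(-0.196376, -0.123670)
phase 2: p=-0.1013, T=0.365, ωT=1.066056, cosh=1.624133, sinh=1.279769; start (x,ẋ)=(-0.196376, -0.123670) → end (x,ẋ)=(-0.309905, -0.556234)
phase 3: p=0.1729, T=0.431, ωT=1.258822, cosh=1.902629, sinh=1.618641; start (x,ẋ)=(-0.309905, -0.556234) → end (x,ẋ)=(-1.053961, -3.340797)

x = -1.0540, ẋ = -3.3408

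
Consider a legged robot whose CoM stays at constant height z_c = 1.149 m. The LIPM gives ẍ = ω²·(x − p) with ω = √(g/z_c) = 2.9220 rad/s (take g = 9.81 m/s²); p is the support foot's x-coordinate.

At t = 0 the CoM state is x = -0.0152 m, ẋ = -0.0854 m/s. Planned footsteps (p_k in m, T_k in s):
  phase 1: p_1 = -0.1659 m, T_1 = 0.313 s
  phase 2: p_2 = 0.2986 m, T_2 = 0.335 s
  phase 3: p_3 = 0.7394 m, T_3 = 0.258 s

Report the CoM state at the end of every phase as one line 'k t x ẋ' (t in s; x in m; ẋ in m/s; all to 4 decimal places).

phase 1: p=-0.1659, T=0.313, ωT=0.914586, cosh=1.448212, sinh=1.047530; start (x,ẋ)=(-0.015200, -0.085400) → end (x,ẋ)=(0.021730, 0.337598)
phase 2: p=0.2986, T=0.335, ωT=0.978870, cosh=1.518591, sinh=1.142856; start (x,ẋ)=(0.021730, 0.337598) → end (x,ẋ)=(0.010189, -0.411914)
phase 3: p=0.7394, T=0.258, ωT=0.753876, cosh=1.297880, sinh=0.827341; start (x,ẋ)=(0.010189, -0.411914) → end (x,ẋ)=(-0.323659, -2.297476)

1 0.3130 0.0217 0.3376
2 0.6480 0.0102 -0.4119
3 0.9060 -0.3237 -2.2975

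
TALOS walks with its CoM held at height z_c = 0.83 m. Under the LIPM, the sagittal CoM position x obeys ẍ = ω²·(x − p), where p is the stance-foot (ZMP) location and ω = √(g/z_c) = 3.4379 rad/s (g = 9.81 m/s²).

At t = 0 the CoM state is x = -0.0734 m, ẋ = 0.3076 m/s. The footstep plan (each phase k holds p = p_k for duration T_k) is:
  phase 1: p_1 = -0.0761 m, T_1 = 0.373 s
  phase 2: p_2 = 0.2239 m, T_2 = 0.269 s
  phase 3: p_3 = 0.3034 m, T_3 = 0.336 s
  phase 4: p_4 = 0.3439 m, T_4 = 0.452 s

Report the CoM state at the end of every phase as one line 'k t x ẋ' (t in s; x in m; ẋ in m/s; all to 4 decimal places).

1 0.3730 0.0780 0.6126
2 0.6420 0.2003 0.3609
3 0.9780 0.2737 0.1231
4 1.4300 0.2513 -0.2414

phase 1: p=-0.0761, T=0.373, ωT=1.282337, cosh=1.941221, sinh=1.663833; start (x,ẋ)=(-0.073400, 0.307600) → end (x,ẋ)=(0.078010, 0.612564)
phase 2: p=0.2239, T=0.269, ωT=0.924795, cosh=1.458982, sinh=1.062369; start (x,ẋ)=(0.078010, 0.612564) → end (x,ẋ)=(0.200341, 0.360882)
phase 3: p=0.3034, T=0.336, ωT=1.155134, cosh=1.744733, sinh=1.429717; start (x,ẋ)=(0.200341, 0.360882) → end (x,ẋ)=(0.273670, 0.123086)
phase 4: p=0.3439, T=0.452, ωT=1.553931, cosh=2.470721, sinh=2.259306; start (x,ẋ)=(0.273670, 0.123086) → end (x,ẋ)=(0.251271, -0.241383)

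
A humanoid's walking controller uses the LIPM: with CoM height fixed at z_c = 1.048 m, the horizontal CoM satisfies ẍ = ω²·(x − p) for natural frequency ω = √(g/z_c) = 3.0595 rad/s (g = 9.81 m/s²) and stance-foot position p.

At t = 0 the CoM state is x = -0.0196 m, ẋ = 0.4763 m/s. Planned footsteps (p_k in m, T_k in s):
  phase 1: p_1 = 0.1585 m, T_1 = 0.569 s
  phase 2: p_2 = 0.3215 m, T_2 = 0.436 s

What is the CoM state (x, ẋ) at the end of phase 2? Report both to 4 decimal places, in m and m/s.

phase 1: p=0.1585, T=0.569, ωT=1.740855, cosh=2.938795, sinh=2.763425; start (x,ẋ)=(-0.019600, 0.476300) → end (x,ẋ)=(0.065308, -0.106034)
phase 2: p=0.3215, T=0.436, ωT=1.333942, cosh=2.029707, sinh=1.766270; start (x,ẋ)=(0.065308, -0.106034) → end (x,ẋ)=(-0.259709, -1.599655)

x = -0.2597, ẋ = -1.5997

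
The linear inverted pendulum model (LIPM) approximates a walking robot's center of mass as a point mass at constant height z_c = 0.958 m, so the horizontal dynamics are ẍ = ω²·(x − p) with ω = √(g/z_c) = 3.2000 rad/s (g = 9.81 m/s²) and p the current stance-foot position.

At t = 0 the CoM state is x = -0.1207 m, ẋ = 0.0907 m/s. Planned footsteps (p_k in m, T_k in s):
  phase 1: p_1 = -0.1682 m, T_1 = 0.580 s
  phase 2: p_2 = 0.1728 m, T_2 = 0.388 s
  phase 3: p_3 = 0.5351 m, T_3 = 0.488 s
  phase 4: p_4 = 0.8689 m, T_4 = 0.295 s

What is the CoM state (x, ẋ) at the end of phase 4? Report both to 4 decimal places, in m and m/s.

phase 1: p=-0.1682, T=0.580, ωT=1.856000, cosh=3.277195, sinh=3.120898; start (x,ẋ)=(-0.120700, 0.090700) → end (x,ẋ)=(0.075925, 0.771618)
phase 2: p=0.1728, T=0.388, ωT=1.241600, cosh=1.875034, sinh=1.586113; start (x,ẋ)=(0.075925, 0.771618) → end (x,ẋ)=(0.373616, 0.955114)
phase 3: p=0.5351, T=0.488, ωT=1.561600, cosh=2.488121, sinh=2.278321; start (x,ẋ)=(0.373616, 0.955114) → end (x,ẋ)=(0.813326, 1.199119)
phase 4: p=0.8689, T=0.295, ωT=0.944000, cosh=1.479655, sinh=1.090587; start (x,ẋ)=(0.813326, 1.199119) → end (x,ẋ)=(1.195339, 1.580335)

x = 1.1953, ẋ = 1.5803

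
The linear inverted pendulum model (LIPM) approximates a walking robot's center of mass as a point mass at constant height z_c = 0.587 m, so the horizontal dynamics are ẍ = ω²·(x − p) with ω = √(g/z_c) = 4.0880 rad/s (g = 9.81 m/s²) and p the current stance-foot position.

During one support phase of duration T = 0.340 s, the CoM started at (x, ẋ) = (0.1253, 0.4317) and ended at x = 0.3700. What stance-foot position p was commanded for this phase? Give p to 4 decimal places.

p = 0.0848

ωT = 4.0880·0.340 = 1.389920; cosh(ωT) = 2.131812, sinh(ωT) = 1.882717
x(T) = p + (x₀−p)·cosh(ωT) + (ẋ₀/ω)·sinh(ωT) ⇒ p·(1 − cosh) = x(T) − x₀·cosh − (ẋ₀/ω)·sinh
numerator   = 0.3700 − (0.1253)·2.131812 − (0.4317/4.0880)·1.882717 = -0.095934
denominator = 1 − 2.131812 = -1.131812
p = -0.095934 / -1.131812 = 0.0848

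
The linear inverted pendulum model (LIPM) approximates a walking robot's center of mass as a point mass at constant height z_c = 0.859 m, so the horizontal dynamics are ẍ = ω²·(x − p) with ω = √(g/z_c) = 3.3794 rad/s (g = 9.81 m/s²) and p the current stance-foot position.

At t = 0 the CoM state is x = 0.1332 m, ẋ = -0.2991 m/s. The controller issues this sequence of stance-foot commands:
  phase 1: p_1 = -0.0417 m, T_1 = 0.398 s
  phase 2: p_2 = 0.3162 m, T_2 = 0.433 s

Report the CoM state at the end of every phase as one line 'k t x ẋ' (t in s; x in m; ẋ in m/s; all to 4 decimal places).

1 0.3980 0.1584 0.4443
2 0.8310 0.2259 -0.0789

phase 1: p=-0.0417, T=0.398, ωT=1.345001, cosh=2.049365, sinh=1.788826; start (x,ẋ)=(0.133200, -0.299100) → end (x,ẋ)=(0.158411, 0.444333)
phase 2: p=0.3162, T=0.433, ωT=1.463280, cosh=2.275791, sinh=2.044316; start (x,ẋ)=(0.158411, 0.444333) → end (x,ẋ)=(0.225897, -0.078888)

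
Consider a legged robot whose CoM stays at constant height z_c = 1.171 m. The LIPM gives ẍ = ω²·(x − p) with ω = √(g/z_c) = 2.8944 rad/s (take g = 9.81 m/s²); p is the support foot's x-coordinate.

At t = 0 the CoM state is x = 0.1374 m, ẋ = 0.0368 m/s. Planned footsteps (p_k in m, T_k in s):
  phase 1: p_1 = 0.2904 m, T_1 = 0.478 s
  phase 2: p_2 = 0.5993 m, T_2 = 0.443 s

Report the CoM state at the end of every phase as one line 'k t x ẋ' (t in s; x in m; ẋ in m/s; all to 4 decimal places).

phase 1: p=0.2904, T=0.478, ωT=1.383523, cosh=2.119812, sinh=1.869118; start (x,ẋ)=(0.137400, 0.036800) → end (x,ẋ)=(-0.010167, -0.749717)
phase 2: p=0.5993, T=0.443, ωT=1.282219, cosh=1.941026, sinh=1.663605; start (x,ẋ)=(-0.010167, -0.749717) → end (x,ẋ)=(-1.014603, -4.389887)

1 0.4780 -0.0102 -0.7497
2 0.9210 -1.0146 -4.3899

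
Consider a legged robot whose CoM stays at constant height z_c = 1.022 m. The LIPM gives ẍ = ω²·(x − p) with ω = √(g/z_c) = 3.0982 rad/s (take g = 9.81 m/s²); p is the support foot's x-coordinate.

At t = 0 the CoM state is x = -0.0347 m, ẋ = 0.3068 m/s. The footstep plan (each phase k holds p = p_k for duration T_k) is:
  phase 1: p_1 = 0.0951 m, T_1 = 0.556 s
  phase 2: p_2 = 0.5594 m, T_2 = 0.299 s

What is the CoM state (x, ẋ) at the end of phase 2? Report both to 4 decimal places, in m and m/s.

phase 1: p=0.0951, T=0.556, ωT=1.722599, cosh=2.888832, sinh=2.710231; start (x,ẋ)=(-0.034700, 0.306800) → end (x,ẋ)=(-0.011489, -0.203616)
phase 2: p=0.5594, T=0.299, ωT=0.926362, cosh=1.460648, sinh=1.064657; start (x,ẋ)=(-0.011489, -0.203616) → end (x,ẋ)=(-0.344438, -2.180500)

x = -0.3444, ẋ = -2.1805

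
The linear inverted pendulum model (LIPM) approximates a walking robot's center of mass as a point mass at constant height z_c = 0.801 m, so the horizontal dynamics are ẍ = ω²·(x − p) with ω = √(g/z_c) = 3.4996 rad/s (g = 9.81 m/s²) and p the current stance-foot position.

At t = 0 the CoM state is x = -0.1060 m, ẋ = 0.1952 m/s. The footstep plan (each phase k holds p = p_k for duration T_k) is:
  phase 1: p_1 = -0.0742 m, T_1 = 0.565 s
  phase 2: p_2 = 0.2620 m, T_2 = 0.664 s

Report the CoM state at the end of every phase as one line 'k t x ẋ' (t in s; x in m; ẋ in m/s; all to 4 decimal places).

phase 1: p=-0.0742, T=0.565, ωT=1.977274, cosh=3.680736, sinh=3.542290; start (x,ẋ)=(-0.106000, 0.195200) → end (x,ẋ)=(0.006334, 0.324268)
phase 2: p=0.2620, T=0.664, ωT=2.323734, cosh=5.155826, sinh=5.057919; start (x,ẋ)=(0.006334, 0.324268) → end (x,ẋ)=(-0.587511, -2.853601)

1 0.5650 0.0063 0.3243
2 1.2290 -0.5875 -2.8536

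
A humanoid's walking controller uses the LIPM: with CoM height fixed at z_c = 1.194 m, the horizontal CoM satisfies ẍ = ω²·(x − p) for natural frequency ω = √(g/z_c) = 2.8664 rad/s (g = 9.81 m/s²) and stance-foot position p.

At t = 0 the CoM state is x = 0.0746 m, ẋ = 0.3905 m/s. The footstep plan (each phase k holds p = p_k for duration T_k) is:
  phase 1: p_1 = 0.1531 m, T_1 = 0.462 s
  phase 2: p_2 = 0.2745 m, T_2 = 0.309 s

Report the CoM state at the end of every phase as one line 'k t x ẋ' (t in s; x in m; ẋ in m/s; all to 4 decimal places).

phase 1: p=0.1531, T=0.462, ωT=1.324277, cosh=2.012730, sinh=1.746735; start (x,ẋ)=(0.074600, 0.390500) → end (x,ẋ)=(0.233065, 0.392934)
phase 2: p=0.2745, T=0.309, ωT=0.885718, cosh=1.418571, sinh=1.006153; start (x,ẋ)=(0.233065, 0.392934) → end (x,ẋ)=(0.353647, 0.437904)

1 0.4620 0.2331 0.3929
2 0.7710 0.3536 0.4379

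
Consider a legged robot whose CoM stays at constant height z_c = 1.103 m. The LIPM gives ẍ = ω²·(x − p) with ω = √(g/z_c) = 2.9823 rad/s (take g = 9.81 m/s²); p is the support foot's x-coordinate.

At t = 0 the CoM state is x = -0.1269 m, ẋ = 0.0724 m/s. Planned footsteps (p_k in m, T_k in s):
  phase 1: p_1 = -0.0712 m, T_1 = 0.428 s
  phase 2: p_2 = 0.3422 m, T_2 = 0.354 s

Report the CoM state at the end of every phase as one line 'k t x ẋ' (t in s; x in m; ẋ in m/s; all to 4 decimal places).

1 0.4280 -0.1387 -0.1346
2 0.7820 -0.4895 -2.0283

phase 1: p=-0.0712, T=0.428, ωT=1.276424, cosh=1.931418, sinh=1.652385; start (x,ẋ)=(-0.126900, 0.072400) → end (x,ẋ)=(-0.138666, -0.134650)
phase 2: p=0.3422, T=0.354, ωT=1.055734, cosh=1.611011, sinh=1.263074; start (x,ẋ)=(-0.138666, -0.134650) → end (x,ẋ)=(-0.489507, -2.028279)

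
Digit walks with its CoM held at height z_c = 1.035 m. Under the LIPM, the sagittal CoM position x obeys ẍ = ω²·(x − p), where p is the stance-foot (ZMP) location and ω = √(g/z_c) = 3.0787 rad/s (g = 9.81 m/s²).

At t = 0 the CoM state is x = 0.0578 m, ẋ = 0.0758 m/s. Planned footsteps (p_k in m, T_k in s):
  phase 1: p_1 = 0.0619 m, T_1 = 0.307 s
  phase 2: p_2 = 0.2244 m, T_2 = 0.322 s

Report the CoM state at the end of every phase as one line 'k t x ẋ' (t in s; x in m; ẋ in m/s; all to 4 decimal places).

phase 1: p=0.0619, T=0.307, ωT=0.945161, cosh=1.480922, sinh=1.092305; start (x,ẋ)=(0.057800, 0.075800) → end (x,ẋ)=(0.082722, 0.098466)
phase 2: p=0.2244, T=0.322, ωT=0.991341, cosh=1.532963, sinh=1.161884; start (x,ẋ)=(0.082722, 0.098466) → end (x,ẋ)=(0.044373, -0.355852)

1 0.3070 0.0827 0.0985
2 0.6290 0.0444 -0.3559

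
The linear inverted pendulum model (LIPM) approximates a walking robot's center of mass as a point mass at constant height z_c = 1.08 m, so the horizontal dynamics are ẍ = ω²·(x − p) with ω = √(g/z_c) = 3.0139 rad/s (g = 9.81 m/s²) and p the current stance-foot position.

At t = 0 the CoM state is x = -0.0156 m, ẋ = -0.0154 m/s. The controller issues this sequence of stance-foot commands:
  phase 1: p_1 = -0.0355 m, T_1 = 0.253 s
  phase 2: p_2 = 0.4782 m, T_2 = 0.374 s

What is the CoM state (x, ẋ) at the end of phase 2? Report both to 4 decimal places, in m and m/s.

x = -0.3471, ẋ = -1.9971

phase 1: p=-0.0355, T=0.253, ωT=0.762517, cosh=1.305078, sinh=0.838587; start (x,ẋ)=(-0.015600, -0.015400) → end (x,ẋ)=(-0.013814, 0.030197)
phase 2: p=0.4782, T=0.374, ωT=1.127199, cosh=1.705468, sinh=1.381528; start (x,ẋ)=(-0.013814, 0.030197) → end (x,ẋ)=(-0.347072, -1.997141)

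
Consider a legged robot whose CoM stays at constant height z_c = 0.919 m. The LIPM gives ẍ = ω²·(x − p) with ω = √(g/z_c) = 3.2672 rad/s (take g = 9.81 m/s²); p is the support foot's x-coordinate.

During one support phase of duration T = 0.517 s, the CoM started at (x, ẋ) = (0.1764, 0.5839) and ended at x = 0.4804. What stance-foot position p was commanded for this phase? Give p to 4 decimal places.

p = 0.2672

ωT = 3.2672·0.517 = 1.689142; cosh(ωT) = 2.799756, sinh(ωT) = 2.615079
x(T) = p + (x₀−p)·cosh(ωT) + (ẋ₀/ω)·sinh(ωT) ⇒ p·(1 − cosh) = x(T) − x₀·cosh − (ẋ₀/ω)·sinh
numerator   = 0.4804 − (0.1764)·2.799756 − (0.5839/3.2672)·2.615079 = -0.480833
denominator = 1 − 2.799756 = -1.799756
p = -0.480833 / -1.799756 = 0.2672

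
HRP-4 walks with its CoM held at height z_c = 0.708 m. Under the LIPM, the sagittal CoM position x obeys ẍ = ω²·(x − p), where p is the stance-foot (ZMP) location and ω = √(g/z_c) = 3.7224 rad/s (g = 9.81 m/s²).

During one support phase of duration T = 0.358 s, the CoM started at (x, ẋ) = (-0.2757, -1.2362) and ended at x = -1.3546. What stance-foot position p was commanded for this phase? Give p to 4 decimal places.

p = 0.2044

ωT = 3.7224·0.358 = 1.332619; cosh(ωT) = 2.027373, sinh(ωT) = 1.763587
x(T) = p + (x₀−p)·cosh(ωT) + (ẋ₀/ω)·sinh(ωT) ⇒ p·(1 − cosh) = x(T) − x₀·cosh − (ẋ₀/ω)·sinh
numerator   = -1.3546 − (-0.2757)·2.027373 − (-1.2362/3.7224)·1.763587 = -0.209970
denominator = 1 − 2.027373 = -1.027373
p = -0.209970 / -1.027373 = 0.2044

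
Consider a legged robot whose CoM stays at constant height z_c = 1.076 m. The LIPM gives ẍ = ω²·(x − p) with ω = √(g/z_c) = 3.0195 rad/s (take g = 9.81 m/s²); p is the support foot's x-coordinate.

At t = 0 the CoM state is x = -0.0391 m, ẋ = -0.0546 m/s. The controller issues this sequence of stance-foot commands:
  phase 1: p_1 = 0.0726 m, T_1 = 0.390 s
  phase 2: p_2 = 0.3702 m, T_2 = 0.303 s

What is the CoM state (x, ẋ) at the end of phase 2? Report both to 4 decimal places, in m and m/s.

phase 1: p=0.0726, T=0.390, ωT=1.177605, cosh=1.777302, sinh=1.469287; start (x,ẋ)=(-0.039100, -0.054600) → end (x,ẋ)=(-0.152493, -0.592599)
phase 2: p=0.3702, T=0.303, ωT=0.914908, cosh=1.448550, sinh=1.047997; start (x,ẋ)=(-0.152493, -0.592599) → end (x,ẋ)=(-0.592624, -2.512433)

x = -0.5926, ẋ = -2.5124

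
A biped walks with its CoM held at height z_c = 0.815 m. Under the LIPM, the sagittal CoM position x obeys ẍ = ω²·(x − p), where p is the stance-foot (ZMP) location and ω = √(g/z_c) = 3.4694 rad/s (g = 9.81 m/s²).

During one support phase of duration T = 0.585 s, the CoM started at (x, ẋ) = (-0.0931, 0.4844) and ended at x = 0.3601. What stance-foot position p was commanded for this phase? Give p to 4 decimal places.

ωT = 3.4694·0.585 = 2.029599; cosh(ωT) = 3.871211, sinh(ωT) = 3.739823
x(T) = p + (x₀−p)·cosh(ωT) + (ẋ₀/ω)·sinh(ωT) ⇒ p·(1 − cosh) = x(T) − x₀·cosh − (ẋ₀/ω)·sinh
numerator   = 0.3601 − (-0.0931)·3.871211 − (0.4844/3.4694)·3.739823 = 0.198353
denominator = 1 − 3.871211 = -2.871211
p = 0.198353 / -2.871211 = -0.0691

p = -0.0691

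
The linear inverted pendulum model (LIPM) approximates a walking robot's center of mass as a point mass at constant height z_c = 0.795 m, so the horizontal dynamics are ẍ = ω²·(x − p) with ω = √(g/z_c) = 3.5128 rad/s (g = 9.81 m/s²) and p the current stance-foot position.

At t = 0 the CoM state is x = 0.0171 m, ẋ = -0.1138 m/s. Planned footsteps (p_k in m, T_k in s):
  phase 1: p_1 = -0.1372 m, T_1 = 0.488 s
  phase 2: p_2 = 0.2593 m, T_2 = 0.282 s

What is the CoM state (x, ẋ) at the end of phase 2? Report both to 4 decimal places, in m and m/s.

x = 0.5694, ẋ = 1.5628

phase 1: p=-0.1372, T=0.488, ωT=1.714246, cosh=2.866294, sinh=2.686195; start (x,ẋ)=(0.017100, -0.113800) → end (x,ẋ)=(0.218048, 1.129801)
phase 2: p=0.2593, T=0.282, ωT=0.990610, cosh=1.532113, sinh=1.160763; start (x,ẋ)=(0.218048, 1.129801) → end (x,ẋ)=(0.569426, 1.562775)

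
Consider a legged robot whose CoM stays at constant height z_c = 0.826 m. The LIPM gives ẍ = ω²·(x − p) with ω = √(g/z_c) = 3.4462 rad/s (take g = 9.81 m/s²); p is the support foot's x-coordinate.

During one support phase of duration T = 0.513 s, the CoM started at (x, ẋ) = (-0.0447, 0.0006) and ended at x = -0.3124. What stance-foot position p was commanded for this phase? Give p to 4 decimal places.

p = 0.0884

ωT = 3.4462·0.513 = 1.767901; cosh(ωT) = 3.014616, sinh(ωT) = 2.843925
x(T) = p + (x₀−p)·cosh(ωT) + (ẋ₀/ω)·sinh(ωT) ⇒ p·(1 − cosh) = x(T) − x₀·cosh − (ẋ₀/ω)·sinh
numerator   = -0.3124 − (-0.0447)·3.014616 − (0.0006/3.4462)·2.843925 = -0.178142
denominator = 1 − 3.014616 = -2.014616
p = -0.178142 / -2.014616 = 0.0884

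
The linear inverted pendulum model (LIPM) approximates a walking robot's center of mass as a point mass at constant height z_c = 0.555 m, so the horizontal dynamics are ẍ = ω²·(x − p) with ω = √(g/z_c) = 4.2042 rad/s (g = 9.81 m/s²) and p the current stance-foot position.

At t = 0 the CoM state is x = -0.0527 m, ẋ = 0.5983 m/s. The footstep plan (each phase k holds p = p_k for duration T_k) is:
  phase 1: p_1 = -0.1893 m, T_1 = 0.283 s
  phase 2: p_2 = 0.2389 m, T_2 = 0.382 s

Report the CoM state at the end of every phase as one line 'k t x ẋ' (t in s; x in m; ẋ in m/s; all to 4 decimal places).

phase 1: p=-0.1893, T=0.283, ωT=1.189789, cosh=1.795336, sinh=1.491050; start (x,ẋ)=(-0.052700, 0.598300) → end (x,ẋ)=(0.268134, 1.930450)
phase 2: p=0.2389, T=0.382, ωT=1.606004, cosh=2.591775, sinh=2.391087; start (x,ẋ)=(0.268134, 1.930450) → end (x,ẋ)=(1.412589, 5.297175)

1 0.2830 0.2681 1.9305
2 0.6650 1.4126 5.2972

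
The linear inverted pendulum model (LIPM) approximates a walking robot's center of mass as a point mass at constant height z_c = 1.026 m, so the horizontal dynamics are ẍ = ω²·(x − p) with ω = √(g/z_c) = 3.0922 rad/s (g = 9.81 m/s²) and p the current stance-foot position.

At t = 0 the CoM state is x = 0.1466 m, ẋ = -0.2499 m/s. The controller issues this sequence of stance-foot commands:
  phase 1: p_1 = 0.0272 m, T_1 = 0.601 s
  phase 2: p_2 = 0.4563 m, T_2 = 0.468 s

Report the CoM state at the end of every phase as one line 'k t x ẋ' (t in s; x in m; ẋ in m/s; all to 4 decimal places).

1 0.6010 0.1665 0.3343
2 1.0690 0.0234 -1.0491

phase 1: p=0.0272, T=0.601, ωT=1.858412, cosh=3.284733, sinh=3.128813; start (x,ẋ)=(0.146600, -0.249900) → end (x,ẋ)=(0.166538, 0.334330)
phase 2: p=0.4563, T=0.468, ωT=1.447150, cosh=2.243110, sinh=2.007870; start (x,ẋ)=(0.166538, 0.334330) → end (x,ẋ)=(0.023424, -1.049115)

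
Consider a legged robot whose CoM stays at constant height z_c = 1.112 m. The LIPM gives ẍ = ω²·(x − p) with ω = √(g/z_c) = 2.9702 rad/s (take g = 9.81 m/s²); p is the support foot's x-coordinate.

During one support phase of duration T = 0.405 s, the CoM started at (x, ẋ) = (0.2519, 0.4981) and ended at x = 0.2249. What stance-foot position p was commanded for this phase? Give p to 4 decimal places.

ωT = 2.9702·0.405 = 1.202931; cosh(ωT) = 1.815088, sinh(ωT) = 1.514775
x(T) = p + (x₀−p)·cosh(ωT) + (ẋ₀/ω)·sinh(ωT) ⇒ p·(1 − cosh) = x(T) − x₀·cosh − (ẋ₀/ω)·sinh
numerator   = 0.2249 − (0.2519)·1.815088 − (0.4981/2.9702)·1.514775 = -0.486347
denominator = 1 − 1.815088 = -0.815088
p = -0.486347 / -0.815088 = 0.5967

p = 0.5967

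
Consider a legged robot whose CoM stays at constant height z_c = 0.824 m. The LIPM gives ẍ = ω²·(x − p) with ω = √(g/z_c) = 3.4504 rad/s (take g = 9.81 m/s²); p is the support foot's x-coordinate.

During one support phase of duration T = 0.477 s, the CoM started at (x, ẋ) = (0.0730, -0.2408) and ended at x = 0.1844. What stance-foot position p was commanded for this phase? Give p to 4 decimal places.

p = -0.0961

ωT = 3.4504·0.477 = 1.645841; cosh(ωT) = 2.689109, sinh(ωT) = 2.496259
x(T) = p + (x₀−p)·cosh(ωT) + (ẋ₀/ω)·sinh(ωT) ⇒ p·(1 − cosh) = x(T) − x₀·cosh − (ẋ₀/ω)·sinh
numerator   = 0.1844 − (0.0730)·2.689109 − (-0.2408/3.4504)·2.496259 = 0.162306
denominator = 1 − 2.689109 = -1.689109
p = 0.162306 / -1.689109 = -0.0961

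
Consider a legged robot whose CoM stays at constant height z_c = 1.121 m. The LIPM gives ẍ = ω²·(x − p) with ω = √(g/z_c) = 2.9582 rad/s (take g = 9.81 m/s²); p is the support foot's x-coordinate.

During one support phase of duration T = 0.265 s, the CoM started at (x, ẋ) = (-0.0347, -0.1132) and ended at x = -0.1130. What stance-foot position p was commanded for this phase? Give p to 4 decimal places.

ωT = 2.9582·0.265 = 0.783923; cosh(ωT) = 1.323329, sinh(ωT) = 0.866718
x(T) = p + (x₀−p)·cosh(ωT) + (ẋ₀/ω)·sinh(ωT) ⇒ p·(1 − cosh) = x(T) − x₀·cosh − (ẋ₀/ω)·sinh
numerator   = -0.1130 − (-0.0347)·1.323329 − (-0.1132/2.9582)·0.866718 = -0.033914
denominator = 1 − 1.323329 = -0.323329
p = -0.033914 / -0.323329 = 0.1049

p = 0.1049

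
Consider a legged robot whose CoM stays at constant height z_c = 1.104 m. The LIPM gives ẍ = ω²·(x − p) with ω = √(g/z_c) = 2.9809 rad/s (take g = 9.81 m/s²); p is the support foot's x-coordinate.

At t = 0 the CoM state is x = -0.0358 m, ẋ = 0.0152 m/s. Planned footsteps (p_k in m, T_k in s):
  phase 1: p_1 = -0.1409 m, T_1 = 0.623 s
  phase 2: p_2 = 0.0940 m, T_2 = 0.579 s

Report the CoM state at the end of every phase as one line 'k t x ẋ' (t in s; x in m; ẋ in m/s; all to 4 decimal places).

1 0.6230 0.2198 1.0288
2 1.2020 1.3973 4.0014

phase 1: p=-0.1409, T=0.623, ωT=1.857101, cosh=3.280632, sinh=3.124507; start (x,ẋ)=(-0.035800, 0.015200) → end (x,ẋ)=(0.219827, 1.028751)
phase 2: p=0.0940, T=0.579, ωT=1.725941, cosh=2.897905, sinh=2.719900; start (x,ẋ)=(0.219827, 1.028751) → end (x,ẋ)=(1.397310, 4.001393)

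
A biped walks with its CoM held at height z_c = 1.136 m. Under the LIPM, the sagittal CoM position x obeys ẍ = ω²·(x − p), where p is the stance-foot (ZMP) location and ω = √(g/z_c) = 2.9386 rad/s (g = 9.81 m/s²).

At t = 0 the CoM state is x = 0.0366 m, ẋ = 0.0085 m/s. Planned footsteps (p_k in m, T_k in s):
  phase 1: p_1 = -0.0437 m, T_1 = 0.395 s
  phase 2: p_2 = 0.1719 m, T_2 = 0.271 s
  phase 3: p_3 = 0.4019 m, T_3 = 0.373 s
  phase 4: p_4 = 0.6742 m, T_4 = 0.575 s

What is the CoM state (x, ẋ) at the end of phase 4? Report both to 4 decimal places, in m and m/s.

phase 1: p=-0.0437, T=0.395, ωT=1.160747, cosh=1.752785, sinh=1.439532; start (x,ẋ)=(0.036600, 0.008500) → end (x,ẋ)=(0.101212, 0.354585)
phase 2: p=0.1719, T=0.271, ωT=0.796361, cosh=1.334212, sinh=0.883244; start (x,ẋ)=(0.101212, 0.354585) → end (x,ẋ)=(0.184164, 0.289621)
phase 3: p=0.4019, T=0.373, ωT=1.096098, cosh=1.663319, sinh=1.329147; start (x,ẋ)=(0.184164, 0.289621) → end (x,ẋ)=(0.170733, -0.368707)
phase 4: p=0.6742, T=0.575, ωT=1.689695, cosh=2.801202, sinh=2.616626; start (x,ẋ)=(0.170733, -0.368707) → end (x,ẋ)=(-1.064421, -4.904088)

x = -1.0644, ẋ = -4.9041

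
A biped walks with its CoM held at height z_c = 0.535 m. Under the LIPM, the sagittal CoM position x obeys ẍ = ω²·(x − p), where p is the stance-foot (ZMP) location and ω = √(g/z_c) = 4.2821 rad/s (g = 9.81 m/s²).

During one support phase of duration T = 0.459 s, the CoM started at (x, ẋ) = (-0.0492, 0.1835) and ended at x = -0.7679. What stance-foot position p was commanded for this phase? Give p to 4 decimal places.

p = 0.2799

ωT = 4.2821·0.459 = 1.965484; cosh(ωT) = 3.639227, sinh(ωT) = 3.499139
x(T) = p + (x₀−p)·cosh(ωT) + (ẋ₀/ω)·sinh(ωT) ⇒ p·(1 − cosh) = x(T) − x₀·cosh − (ẋ₀/ω)·sinh
numerator   = -0.7679 − (-0.0492)·3.639227 − (0.1835/4.2821)·3.499139 = -0.738798
denominator = 1 − 3.639227 = -2.639227
p = -0.738798 / -2.639227 = 0.2799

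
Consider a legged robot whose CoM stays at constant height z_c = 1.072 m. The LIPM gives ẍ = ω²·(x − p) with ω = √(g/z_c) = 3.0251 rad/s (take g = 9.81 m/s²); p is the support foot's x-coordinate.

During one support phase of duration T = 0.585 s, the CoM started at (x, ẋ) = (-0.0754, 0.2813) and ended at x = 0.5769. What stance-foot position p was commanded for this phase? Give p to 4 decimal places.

p = -0.2672

ωT = 3.0251·0.585 = 1.769683; cosh(ωT) = 3.019691, sinh(ωT) = 2.849304
x(T) = p + (x₀−p)·cosh(ωT) + (ẋ₀/ω)·sinh(ωT) ⇒ p·(1 − cosh) = x(T) − x₀·cosh − (ẋ₀/ω)·sinh
numerator   = 0.5769 − (-0.0754)·3.019691 − (0.2813/3.0251)·2.849304 = 0.539632
denominator = 1 − 3.019691 = -2.019691
p = 0.539632 / -2.019691 = -0.2672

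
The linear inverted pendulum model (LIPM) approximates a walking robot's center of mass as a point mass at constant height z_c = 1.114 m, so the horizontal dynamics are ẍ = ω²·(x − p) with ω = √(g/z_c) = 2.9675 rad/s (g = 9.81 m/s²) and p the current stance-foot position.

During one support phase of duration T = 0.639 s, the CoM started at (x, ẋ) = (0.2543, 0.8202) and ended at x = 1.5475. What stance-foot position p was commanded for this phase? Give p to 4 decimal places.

ωT = 2.9675·0.639 = 1.896232; cosh(ωT) = 3.405443, sinh(ωT) = 3.255310
x(T) = p + (x₀−p)·cosh(ωT) + (ẋ₀/ω)·sinh(ωT) ⇒ p·(1 − cosh) = x(T) − x₀·cosh − (ẋ₀/ω)·sinh
numerator   = 1.5475 − (0.2543)·3.405443 − (0.8202/2.9675)·3.255310 = -0.218253
denominator = 1 − 3.405443 = -2.405443
p = -0.218253 / -2.405443 = 0.0907

p = 0.0907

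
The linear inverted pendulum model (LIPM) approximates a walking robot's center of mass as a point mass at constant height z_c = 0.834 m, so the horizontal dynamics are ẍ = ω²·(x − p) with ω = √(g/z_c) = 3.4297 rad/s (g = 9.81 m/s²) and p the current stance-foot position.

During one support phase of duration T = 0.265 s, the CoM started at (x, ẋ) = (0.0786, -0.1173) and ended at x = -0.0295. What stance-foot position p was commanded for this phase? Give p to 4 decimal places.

p = 0.2427

ωT = 3.4297·0.265 = 0.908871; cosh(ωT) = 1.442249, sinh(ωT) = 1.039269
x(T) = p + (x₀−p)·cosh(ωT) + (ẋ₀/ω)·sinh(ωT) ⇒ p·(1 − cosh) = x(T) − x₀·cosh − (ẋ₀/ω)·sinh
numerator   = -0.0295 − (0.0786)·1.442249 − (-0.1173/3.4297)·1.039269 = -0.107316
denominator = 1 − 1.442249 = -0.442249
p = -0.107316 / -0.442249 = 0.2427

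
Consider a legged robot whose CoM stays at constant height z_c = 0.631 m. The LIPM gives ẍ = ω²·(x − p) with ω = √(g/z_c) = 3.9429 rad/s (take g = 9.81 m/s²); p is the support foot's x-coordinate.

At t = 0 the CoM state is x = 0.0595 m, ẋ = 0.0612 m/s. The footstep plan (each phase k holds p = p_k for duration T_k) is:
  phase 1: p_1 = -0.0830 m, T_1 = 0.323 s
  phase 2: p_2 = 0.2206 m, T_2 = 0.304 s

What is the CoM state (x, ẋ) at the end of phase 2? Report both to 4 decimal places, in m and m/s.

x = 0.6130, ẋ = 1.8661

phase 1: p=-0.0830, T=0.323, ωT=1.273557, cosh=1.926687, sinh=1.646853; start (x,ẋ)=(0.059500, 0.061200) → end (x,ẋ)=(0.217115, 1.043219)
phase 2: p=0.2206, T=0.304, ωT=1.198642, cosh=1.808607, sinh=1.507003; start (x,ẋ)=(0.217115, 1.043219) → end (x,ẋ)=(0.613022, 1.866064)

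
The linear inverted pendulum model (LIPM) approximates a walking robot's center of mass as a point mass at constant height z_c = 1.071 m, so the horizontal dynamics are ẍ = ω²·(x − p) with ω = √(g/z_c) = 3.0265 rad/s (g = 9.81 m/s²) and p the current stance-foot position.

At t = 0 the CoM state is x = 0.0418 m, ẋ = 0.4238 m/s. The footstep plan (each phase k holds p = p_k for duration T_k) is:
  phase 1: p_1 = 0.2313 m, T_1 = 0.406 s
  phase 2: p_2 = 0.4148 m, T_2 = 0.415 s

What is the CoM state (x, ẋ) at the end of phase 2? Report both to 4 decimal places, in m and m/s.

x = -0.2440, ẋ = -1.7526

phase 1: p=0.2313, T=0.406, ωT=1.228759, cosh=1.854821, sinh=1.562165; start (x,ẋ)=(0.041800, 0.423800) → end (x,ẋ)=(0.098561, -0.109863)
phase 2: p=0.4148, T=0.415, ωT=1.255997, cosh=1.898065, sinh=1.613274; start (x,ẋ)=(0.098561, -0.109863) → end (x,ẋ)=(-0.244004, -1.752586)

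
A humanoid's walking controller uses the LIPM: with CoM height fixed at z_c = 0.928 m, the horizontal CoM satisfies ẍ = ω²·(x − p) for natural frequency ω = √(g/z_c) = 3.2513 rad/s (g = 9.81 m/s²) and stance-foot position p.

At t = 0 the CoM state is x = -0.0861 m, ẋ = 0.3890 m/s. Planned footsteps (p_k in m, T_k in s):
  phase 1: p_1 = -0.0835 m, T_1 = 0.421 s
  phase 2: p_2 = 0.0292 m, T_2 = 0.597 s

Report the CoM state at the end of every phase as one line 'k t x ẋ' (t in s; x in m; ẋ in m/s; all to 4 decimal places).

phase 1: p=-0.0835, T=0.421, ωT=1.368797, cosh=2.092517, sinh=1.838104; start (x,ẋ)=(-0.086100, 0.389000) → end (x,ẋ)=(0.130978, 0.798451)
phase 2: p=0.0292, T=0.597, ωT=1.941026, cosh=3.554726, sinh=3.411169; start (x,ẋ)=(0.130978, 0.798451) → end (x,ẋ)=(1.228706, 3.967071)

1 0.4210 0.1310 0.7985
2 1.0180 1.2287 3.9671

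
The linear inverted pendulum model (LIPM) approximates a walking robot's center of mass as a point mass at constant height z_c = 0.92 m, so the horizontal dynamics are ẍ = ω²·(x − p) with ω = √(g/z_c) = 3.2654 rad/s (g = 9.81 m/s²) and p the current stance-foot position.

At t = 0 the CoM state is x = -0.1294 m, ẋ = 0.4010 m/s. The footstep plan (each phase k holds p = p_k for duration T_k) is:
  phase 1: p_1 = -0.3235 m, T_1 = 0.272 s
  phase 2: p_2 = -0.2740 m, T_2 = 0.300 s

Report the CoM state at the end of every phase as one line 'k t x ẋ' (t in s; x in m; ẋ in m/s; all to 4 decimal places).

1 0.2720 0.0763 1.2098
2 0.5720 0.6821 3.1468

phase 1: p=-0.3235, T=0.272, ωT=0.888189, cosh=1.421062, sinh=1.009661; start (x,ẋ)=(-0.129400, 0.401000) → end (x,ẋ)=(0.076317, 1.209783)
phase 2: p=-0.2740, T=0.300, ωT=0.979620, cosh=1.519449, sinh=1.143995; start (x,ẋ)=(0.076317, 1.209783) → end (x,ẋ)=(0.682123, 3.146850)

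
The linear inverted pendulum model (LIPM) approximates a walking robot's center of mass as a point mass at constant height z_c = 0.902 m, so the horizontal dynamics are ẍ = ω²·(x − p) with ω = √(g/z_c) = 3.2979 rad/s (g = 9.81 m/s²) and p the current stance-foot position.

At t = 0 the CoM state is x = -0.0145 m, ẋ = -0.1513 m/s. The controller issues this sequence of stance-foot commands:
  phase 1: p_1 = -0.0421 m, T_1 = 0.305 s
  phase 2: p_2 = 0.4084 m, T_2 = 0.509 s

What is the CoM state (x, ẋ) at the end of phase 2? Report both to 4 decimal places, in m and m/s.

x = -0.9720, ẋ = -4.2916

phase 1: p=-0.0421, T=0.305, ωT=1.005859, cosh=1.549993, sinh=1.184263; start (x,ẋ)=(-0.014500, -0.151300) → end (x,ẋ)=(-0.053651, -0.126720)
phase 2: p=0.4084, T=0.509, ωT=1.678631, cosh=2.772423, sinh=2.585793; start (x,ẋ)=(-0.053651, -0.126720) → end (x,ẋ)=(-0.971960, -4.291552)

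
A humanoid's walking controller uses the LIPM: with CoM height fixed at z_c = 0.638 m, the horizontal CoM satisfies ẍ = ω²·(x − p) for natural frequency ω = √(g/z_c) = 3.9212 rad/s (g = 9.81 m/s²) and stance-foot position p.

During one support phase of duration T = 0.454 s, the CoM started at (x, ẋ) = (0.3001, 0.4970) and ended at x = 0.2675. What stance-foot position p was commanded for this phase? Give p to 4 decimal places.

p = 0.4942

ωT = 3.9212·0.454 = 1.780225; cosh(ωT) = 3.049895, sinh(ωT) = 2.881295
x(T) = p + (x₀−p)·cosh(ωT) + (ẋ₀/ω)·sinh(ωT) ⇒ p·(1 − cosh) = x(T) − x₀·cosh − (ẋ₀/ω)·sinh
numerator   = 0.2675 − (0.3001)·3.049895 − (0.4970/3.9212)·2.881295 = -1.012969
denominator = 1 − 3.049895 = -2.049895
p = -1.012969 / -2.049895 = 0.4942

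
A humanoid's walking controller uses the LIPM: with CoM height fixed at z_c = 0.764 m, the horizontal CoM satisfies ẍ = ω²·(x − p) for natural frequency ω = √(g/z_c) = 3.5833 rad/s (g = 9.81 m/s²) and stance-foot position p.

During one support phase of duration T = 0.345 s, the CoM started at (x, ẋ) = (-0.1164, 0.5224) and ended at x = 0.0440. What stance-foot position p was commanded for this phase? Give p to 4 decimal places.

p = -0.0363

ωT = 3.5833·0.345 = 1.236238; cosh(ωT) = 1.866557, sinh(ωT) = 1.576082
x(T) = p + (x₀−p)·cosh(ωT) + (ẋ₀/ω)·sinh(ωT) ⇒ p·(1 − cosh) = x(T) − x₀·cosh − (ẋ₀/ω)·sinh
numerator   = 0.0440 − (-0.1164)·1.866557 − (0.5224/3.5833)·1.576082 = 0.031494
denominator = 1 − 1.866557 = -0.866557
p = 0.031494 / -0.866557 = -0.0363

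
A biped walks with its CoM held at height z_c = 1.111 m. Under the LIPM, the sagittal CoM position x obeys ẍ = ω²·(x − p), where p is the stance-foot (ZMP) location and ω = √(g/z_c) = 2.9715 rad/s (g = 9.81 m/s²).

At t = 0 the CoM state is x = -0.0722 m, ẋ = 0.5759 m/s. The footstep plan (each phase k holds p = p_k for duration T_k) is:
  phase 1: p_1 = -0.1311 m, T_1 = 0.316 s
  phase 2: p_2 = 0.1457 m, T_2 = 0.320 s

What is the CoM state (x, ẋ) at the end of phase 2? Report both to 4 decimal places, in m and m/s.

x = 0.5601, ẋ = 1.6099

phase 1: p=-0.1311, T=0.316, ωT=0.938994, cosh=1.474214, sinh=1.083193; start (x,ẋ)=(-0.072200, 0.575900) → end (x,ẋ)=(0.165663, 1.038582)
phase 2: p=0.1457, T=0.320, ωT=0.950880, cosh=1.487193, sinh=1.100793; start (x,ẋ)=(0.165663, 1.038582) → end (x,ẋ)=(0.560131, 1.609870)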